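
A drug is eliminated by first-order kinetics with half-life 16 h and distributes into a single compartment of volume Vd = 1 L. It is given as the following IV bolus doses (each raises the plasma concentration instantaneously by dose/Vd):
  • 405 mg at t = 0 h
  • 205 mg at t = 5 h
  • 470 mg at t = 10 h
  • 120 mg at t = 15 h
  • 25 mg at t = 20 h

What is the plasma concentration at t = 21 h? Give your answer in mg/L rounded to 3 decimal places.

673.871 mg/L

k = ln 2 / 16 = 0.04332 per h
Dose 1 (405 mg at t=0 h): 405·exp(−0.04332·21) = 163.062 mg/L
Dose 2 (205 mg at t=5 h): 205·exp(−0.04332·16) = 102.500 mg/L
Dose 3 (470 mg at t=10 h): 470·exp(−0.04332·11) = 291.837 mg/L
Dose 4 (120 mg at t=15 h): 120·exp(−0.04332·6) = 92.533 mg/L
Dose 5 (25 mg at t=20 h): 25·exp(−0.04332·1) = 23.940 mg/L
C(21) = 163.062 + 102.500 + 291.837 + 92.533 + 23.940 = 673.871 mg/L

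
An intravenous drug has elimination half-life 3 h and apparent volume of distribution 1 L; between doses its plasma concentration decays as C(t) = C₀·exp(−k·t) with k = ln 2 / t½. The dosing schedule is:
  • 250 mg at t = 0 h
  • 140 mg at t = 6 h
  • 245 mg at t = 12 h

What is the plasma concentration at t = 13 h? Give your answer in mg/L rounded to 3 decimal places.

234.638 mg/L

k = ln 2 / 3 = 0.23105 per h
Dose 1 (250 mg at t=0 h): 250·exp(−0.23105·13) = 12.402 mg/L
Dose 2 (140 mg at t=6 h): 140·exp(−0.23105·7) = 27.780 mg/L
Dose 3 (245 mg at t=12 h): 245·exp(−0.23105·1) = 194.457 mg/L
C(13) = 12.402 + 27.780 + 194.457 = 234.638 mg/L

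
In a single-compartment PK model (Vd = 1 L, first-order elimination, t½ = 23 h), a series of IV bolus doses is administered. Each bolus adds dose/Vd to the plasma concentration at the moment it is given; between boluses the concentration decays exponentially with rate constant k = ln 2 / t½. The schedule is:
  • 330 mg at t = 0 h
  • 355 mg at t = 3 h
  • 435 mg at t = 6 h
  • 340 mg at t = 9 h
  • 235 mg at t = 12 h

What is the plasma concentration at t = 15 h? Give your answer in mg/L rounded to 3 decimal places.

k = ln 2 / 23 = 0.03014 per h
Dose 1 (330 mg at t=0 h): 330·exp(−0.03014·15) = 209.986 mg/L
Dose 2 (355 mg at t=3 h): 355·exp(−0.03014·12) = 247.269 mg/L
Dose 3 (435 mg at t=6 h): 435·exp(−0.03014·9) = 331.661 mg/L
Dose 4 (340 mg at t=9 h): 340·exp(−0.03014·6) = 283.759 mg/L
Dose 5 (235 mg at t=12 h): 235·exp(−0.03014·3) = 214.686 mg/L
C(15) = 209.986 + 247.269 + 331.661 + 283.759 + 214.686 = 1287.360 mg/L

1287.360 mg/L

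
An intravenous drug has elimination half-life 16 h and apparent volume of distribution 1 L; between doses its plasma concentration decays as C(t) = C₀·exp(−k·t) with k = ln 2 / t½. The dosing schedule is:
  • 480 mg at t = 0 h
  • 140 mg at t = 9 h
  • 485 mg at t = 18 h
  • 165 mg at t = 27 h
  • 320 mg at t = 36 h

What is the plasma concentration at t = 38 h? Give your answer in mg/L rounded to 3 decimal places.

732.202 mg/L

k = ln 2 / 16 = 0.04332 per h
Dose 1 (480 mg at t=0 h): 480·exp(−0.04332·38) = 92.533 mg/L
Dose 2 (140 mg at t=9 h): 140·exp(−0.04332·29) = 39.858 mg/L
Dose 3 (485 mg at t=18 h): 485·exp(−0.04332·20) = 203.917 mg/L
Dose 4 (165 mg at t=27 h): 165·exp(−0.04332·11) = 102.453 mg/L
Dose 5 (320 mg at t=36 h): 320·exp(−0.04332·2) = 293.441 mg/L
C(38) = 92.533 + 39.858 + 203.917 + 102.453 + 293.441 = 732.202 mg/L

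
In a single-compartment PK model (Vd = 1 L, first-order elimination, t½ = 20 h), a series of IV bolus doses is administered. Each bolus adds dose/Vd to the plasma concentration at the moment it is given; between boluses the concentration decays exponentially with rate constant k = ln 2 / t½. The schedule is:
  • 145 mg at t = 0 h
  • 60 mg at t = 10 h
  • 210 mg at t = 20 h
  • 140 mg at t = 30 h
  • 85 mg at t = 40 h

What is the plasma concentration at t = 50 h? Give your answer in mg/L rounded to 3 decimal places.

k = ln 2 / 20 = 0.03466 per h
Dose 1 (145 mg at t=0 h): 145·exp(−0.03466·50) = 25.633 mg/L
Dose 2 (60 mg at t=10 h): 60·exp(−0.03466·40) = 15.000 mg/L
Dose 3 (210 mg at t=20 h): 210·exp(−0.03466·30) = 74.246 mg/L
Dose 4 (140 mg at t=30 h): 140·exp(−0.03466·20) = 70.000 mg/L
Dose 5 (85 mg at t=40 h): 85·exp(−0.03466·10) = 60.104 mg/L
C(50) = 25.633 + 15.000 + 74.246 + 70.000 + 60.104 = 244.983 mg/L

244.983 mg/L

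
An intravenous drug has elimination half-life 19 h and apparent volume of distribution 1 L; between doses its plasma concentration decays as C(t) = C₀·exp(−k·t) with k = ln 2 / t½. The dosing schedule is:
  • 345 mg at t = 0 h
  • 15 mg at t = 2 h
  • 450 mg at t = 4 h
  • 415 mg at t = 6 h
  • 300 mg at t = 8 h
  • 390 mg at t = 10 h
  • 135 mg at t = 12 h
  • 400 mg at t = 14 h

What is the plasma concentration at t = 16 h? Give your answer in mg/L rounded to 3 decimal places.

1805.977 mg/L

k = ln 2 / 19 = 0.03648 per h
Dose 1 (345 mg at t=0 h): 345·exp(−0.03648·16) = 192.451 mg/L
Dose 2 (15 mg at t=2 h): 15·exp(−0.03648·14) = 9.001 mg/L
Dose 3 (450 mg at t=4 h): 450·exp(−0.03648·12) = 290.461 mg/L
Dose 4 (415 mg at t=6 h): 415·exp(−0.03648·10) = 288.145 mg/L
Dose 5 (300 mg at t=8 h): 300·exp(−0.03648·8) = 224.064 mg/L
Dose 6 (390 mg at t=10 h): 390·exp(−0.03648·6) = 313.330 mg/L
Dose 7 (135 mg at t=12 h): 135·exp(−0.03648·4) = 116.670 mg/L
Dose 8 (400 mg at t=14 h): 400·exp(−0.03648·2) = 371.854 mg/L
C(16) = 192.451 + 9.001 + 290.461 + 288.145 + 224.064 + 313.330 + 116.670 + 371.854 = 1805.977 mg/L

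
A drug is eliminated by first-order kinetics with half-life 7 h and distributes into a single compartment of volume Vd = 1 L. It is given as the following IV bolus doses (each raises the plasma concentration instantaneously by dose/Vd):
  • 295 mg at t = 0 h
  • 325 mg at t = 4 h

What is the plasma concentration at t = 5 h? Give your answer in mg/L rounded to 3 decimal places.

474.165 mg/L

k = ln 2 / 7 = 0.09902 per h
Dose 1 (295 mg at t=0 h): 295·exp(−0.09902·5) = 179.805 mg/L
Dose 2 (325 mg at t=4 h): 325·exp(−0.09902·1) = 294.360 mg/L
C(5) = 179.805 + 294.360 = 474.165 mg/L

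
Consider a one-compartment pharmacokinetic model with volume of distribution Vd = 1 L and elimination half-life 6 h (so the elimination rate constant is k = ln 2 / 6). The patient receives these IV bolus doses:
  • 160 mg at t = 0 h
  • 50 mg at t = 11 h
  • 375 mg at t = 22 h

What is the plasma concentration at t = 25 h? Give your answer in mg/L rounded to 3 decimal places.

k = ln 2 / 6 = 0.11552 per h
Dose 1 (160 mg at t=0 h): 160·exp(−0.11552·25) = 8.909 mg/L
Dose 2 (50 mg at t=11 h): 50·exp(−0.11552·14) = 9.921 mg/L
Dose 3 (375 mg at t=22 h): 375·exp(−0.11552·3) = 265.165 mg/L
C(25) = 8.909 + 9.921 + 265.165 = 283.995 mg/L

283.995 mg/L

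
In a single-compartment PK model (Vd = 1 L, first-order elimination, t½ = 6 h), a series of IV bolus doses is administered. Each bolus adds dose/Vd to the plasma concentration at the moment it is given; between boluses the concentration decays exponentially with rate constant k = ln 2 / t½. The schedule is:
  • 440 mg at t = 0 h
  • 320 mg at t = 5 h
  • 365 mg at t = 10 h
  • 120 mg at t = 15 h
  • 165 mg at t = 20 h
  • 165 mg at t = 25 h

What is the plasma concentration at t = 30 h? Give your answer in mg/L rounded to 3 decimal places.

k = ln 2 / 6 = 0.11552 per h
Dose 1 (440 mg at t=0 h): 440·exp(−0.11552·30) = 13.750 mg/L
Dose 2 (320 mg at t=5 h): 320·exp(−0.11552·25) = 17.818 mg/L
Dose 3 (365 mg at t=10 h): 365·exp(−0.11552·20) = 36.213 mg/L
Dose 4 (120 mg at t=15 h): 120·exp(−0.11552·15) = 21.213 mg/L
Dose 5 (165 mg at t=20 h): 165·exp(−0.11552·10) = 51.972 mg/L
Dose 6 (165 mg at t=25 h): 165·exp(−0.11552·5) = 92.603 mg/L
C(30) = 13.750 + 17.818 + 36.213 + 21.213 + 51.972 + 92.603 = 233.569 mg/L

233.569 mg/L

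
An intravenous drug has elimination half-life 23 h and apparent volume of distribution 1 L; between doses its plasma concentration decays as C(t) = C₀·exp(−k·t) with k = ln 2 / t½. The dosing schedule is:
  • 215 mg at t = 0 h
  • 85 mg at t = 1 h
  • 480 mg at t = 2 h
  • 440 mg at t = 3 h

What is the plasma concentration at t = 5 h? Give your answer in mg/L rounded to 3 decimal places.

k = ln 2 / 23 = 0.03014 per h
Dose 1 (215 mg at t=0 h): 215·exp(−0.03014·5) = 184.926 mg/L
Dose 2 (85 mg at t=1 h): 85·exp(−0.03014·4) = 75.347 mg/L
Dose 3 (480 mg at t=2 h): 480·exp(−0.03014·3) = 438.507 mg/L
Dose 4 (440 mg at t=3 h): 440·exp(−0.03014·2) = 414.263 mg/L
C(5) = 184.926 + 75.347 + 438.507 + 414.263 = 1113.043 mg/L

1113.043 mg/L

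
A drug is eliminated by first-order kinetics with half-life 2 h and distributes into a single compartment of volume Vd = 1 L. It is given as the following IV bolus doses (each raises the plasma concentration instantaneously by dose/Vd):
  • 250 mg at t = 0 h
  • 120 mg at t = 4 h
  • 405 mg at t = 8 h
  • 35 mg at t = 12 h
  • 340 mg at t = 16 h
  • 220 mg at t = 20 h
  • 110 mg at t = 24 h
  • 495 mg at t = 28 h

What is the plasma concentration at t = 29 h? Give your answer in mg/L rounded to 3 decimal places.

k = ln 2 / 2 = 0.34657 per h
Dose 1 (250 mg at t=0 h): 250·exp(−0.34657·29) = 0.011 mg/L
Dose 2 (120 mg at t=4 h): 120·exp(−0.34657·25) = 0.021 mg/L
Dose 3 (405 mg at t=8 h): 405·exp(−0.34657·21) = 0.280 mg/L
Dose 4 (35 mg at t=12 h): 35·exp(−0.34657·17) = 0.097 mg/L
Dose 5 (340 mg at t=16 h): 340·exp(−0.34657·13) = 3.757 mg/L
Dose 6 (220 mg at t=20 h): 220·exp(−0.34657·9) = 9.723 mg/L
Dose 7 (110 mg at t=24 h): 110·exp(−0.34657·5) = 19.445 mg/L
Dose 8 (495 mg at t=28 h): 495·exp(−0.34657·1) = 350.018 mg/L
C(29) = 0.011 + 0.021 + 0.280 + 0.097 + 3.757 + 9.723 + 19.445 + 350.018 = 383.350 mg/L

383.350 mg/L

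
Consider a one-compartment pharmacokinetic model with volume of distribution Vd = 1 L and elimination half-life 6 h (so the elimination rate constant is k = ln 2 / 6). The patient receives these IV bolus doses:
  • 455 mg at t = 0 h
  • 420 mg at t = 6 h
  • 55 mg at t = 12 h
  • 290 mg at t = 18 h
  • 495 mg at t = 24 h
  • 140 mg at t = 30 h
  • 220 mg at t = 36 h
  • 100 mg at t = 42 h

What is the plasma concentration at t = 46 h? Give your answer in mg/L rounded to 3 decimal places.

212.193 mg/L

k = ln 2 / 6 = 0.11552 per h
Dose 1 (455 mg at t=0 h): 455·exp(−0.11552·46) = 2.239 mg/L
Dose 2 (420 mg at t=6 h): 420·exp(−0.11552·40) = 4.134 mg/L
Dose 3 (55 mg at t=12 h): 55·exp(−0.11552·34) = 1.083 mg/L
Dose 4 (290 mg at t=18 h): 290·exp(−0.11552·28) = 11.418 mg/L
Dose 5 (495 mg at t=24 h): 495·exp(−0.11552·22) = 38.979 mg/L
Dose 6 (140 mg at t=30 h): 140·exp(−0.11552·16) = 22.049 mg/L
Dose 7 (220 mg at t=36 h): 220·exp(−0.11552·10) = 69.296 mg/L
Dose 8 (100 mg at t=42 h): 100·exp(−0.11552·4) = 62.996 mg/L
C(46) = 2.239 + 4.134 + 1.083 + 11.418 + 38.979 + 22.049 + 69.296 + 62.996 = 212.193 mg/L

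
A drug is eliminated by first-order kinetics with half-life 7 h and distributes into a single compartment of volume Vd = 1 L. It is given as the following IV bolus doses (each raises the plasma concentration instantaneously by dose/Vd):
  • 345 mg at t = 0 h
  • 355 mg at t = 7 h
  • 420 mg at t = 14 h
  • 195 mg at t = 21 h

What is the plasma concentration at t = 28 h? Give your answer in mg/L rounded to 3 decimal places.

k = ln 2 / 7 = 0.09902 per h
Dose 1 (345 mg at t=0 h): 345·exp(−0.09902·28) = 21.562 mg/L
Dose 2 (355 mg at t=7 h): 355·exp(−0.09902·21) = 44.375 mg/L
Dose 3 (420 mg at t=14 h): 420·exp(−0.09902·14) = 105.000 mg/L
Dose 4 (195 mg at t=21 h): 195·exp(−0.09902·7) = 97.500 mg/L
C(28) = 21.562 + 44.375 + 105.000 + 97.500 = 268.438 mg/L

268.438 mg/L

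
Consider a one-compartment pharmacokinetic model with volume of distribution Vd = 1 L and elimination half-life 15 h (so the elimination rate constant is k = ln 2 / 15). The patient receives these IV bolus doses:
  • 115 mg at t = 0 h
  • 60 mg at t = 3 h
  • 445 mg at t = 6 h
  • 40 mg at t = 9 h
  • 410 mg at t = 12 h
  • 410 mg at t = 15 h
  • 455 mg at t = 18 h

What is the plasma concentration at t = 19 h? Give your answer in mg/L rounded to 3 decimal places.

k = ln 2 / 15 = 0.04621 per h
Dose 1 (115 mg at t=0 h): 115·exp(−0.04621·19) = 47.796 mg/L
Dose 2 (60 mg at t=3 h): 60·exp(−0.04621·16) = 28.645 mg/L
Dose 3 (445 mg at t=6 h): 445·exp(−0.04621·13) = 244.044 mg/L
Dose 4 (40 mg at t=9 h): 40·exp(−0.04621·10) = 25.198 mg/L
Dose 5 (410 mg at t=12 h): 410·exp(−0.04621·7) = 296.690 mg/L
Dose 6 (410 mg at t=15 h): 410·exp(−0.04621·4) = 340.808 mg/L
Dose 7 (455 mg at t=18 h): 455·exp(−0.04621·1) = 434.453 mg/L
C(19) = 47.796 + 28.645 + 244.044 + 25.198 + 296.690 + 340.808 + 434.453 = 1417.634 mg/L

1417.634 mg/L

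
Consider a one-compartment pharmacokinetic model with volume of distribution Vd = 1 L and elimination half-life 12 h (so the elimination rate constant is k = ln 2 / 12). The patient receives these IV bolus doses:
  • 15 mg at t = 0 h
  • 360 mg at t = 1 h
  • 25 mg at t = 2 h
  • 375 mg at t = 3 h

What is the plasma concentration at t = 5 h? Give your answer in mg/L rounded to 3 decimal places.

k = ln 2 / 12 = 0.05776 per h
Dose 1 (15 mg at t=0 h): 15·exp(−0.05776·5) = 11.237 mg/L
Dose 2 (360 mg at t=1 h): 360·exp(−0.05776·4) = 285.732 mg/L
Dose 3 (25 mg at t=2 h): 25·exp(−0.05776·3) = 21.022 mg/L
Dose 4 (375 mg at t=3 h): 375·exp(−0.05776·2) = 334.087 mg/L
C(5) = 11.237 + 285.732 + 21.022 + 334.087 = 652.079 mg/L

652.079 mg/L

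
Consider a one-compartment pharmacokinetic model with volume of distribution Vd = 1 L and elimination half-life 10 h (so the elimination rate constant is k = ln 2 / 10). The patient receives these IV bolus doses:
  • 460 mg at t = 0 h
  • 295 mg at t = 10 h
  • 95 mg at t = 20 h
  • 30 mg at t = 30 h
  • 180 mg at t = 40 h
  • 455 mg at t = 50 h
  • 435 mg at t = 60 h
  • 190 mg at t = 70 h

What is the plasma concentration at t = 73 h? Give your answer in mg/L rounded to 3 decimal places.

452.260 mg/L

k = ln 2 / 10 = 0.06931 per h
Dose 1 (460 mg at t=0 h): 460·exp(−0.06931·73) = 2.919 mg/L
Dose 2 (295 mg at t=10 h): 295·exp(−0.06931·63) = 3.744 mg/L
Dose 3 (95 mg at t=20 h): 95·exp(−0.06931·53) = 2.411 mg/L
Dose 4 (30 mg at t=30 h): 30·exp(−0.06931·43) = 1.523 mg/L
Dose 5 (180 mg at t=40 h): 180·exp(−0.06931·33) = 18.276 mg/L
Dose 6 (455 mg at t=50 h): 455·exp(−0.06931·23) = 92.394 mg/L
Dose 7 (435 mg at t=60 h): 435·exp(−0.06931·13) = 176.665 mg/L
Dose 8 (190 mg at t=70 h): 190·exp(−0.06931·3) = 154.328 mg/L
C(73) = 2.919 + 3.744 + 2.411 + 1.523 + 18.276 + 92.394 + 176.665 + 154.328 = 452.260 mg/L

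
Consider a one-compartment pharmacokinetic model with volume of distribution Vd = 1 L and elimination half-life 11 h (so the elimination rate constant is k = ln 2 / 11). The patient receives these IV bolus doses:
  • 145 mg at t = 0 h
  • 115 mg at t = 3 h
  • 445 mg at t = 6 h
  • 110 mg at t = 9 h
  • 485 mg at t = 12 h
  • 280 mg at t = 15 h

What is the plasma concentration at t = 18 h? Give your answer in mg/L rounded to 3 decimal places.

926.711 mg/L

k = ln 2 / 11 = 0.06301 per h
Dose 1 (145 mg at t=0 h): 145·exp(−0.06301·18) = 46.642 mg/L
Dose 2 (115 mg at t=3 h): 115·exp(−0.06301·15) = 44.689 mg/L
Dose 3 (445 mg at t=6 h): 445·exp(−0.06301·12) = 208.912 mg/L
Dose 4 (110 mg at t=9 h): 110·exp(−0.06301·9) = 62.387 mg/L
Dose 5 (485 mg at t=12 h): 485·exp(−0.06301·6) = 332.310 mg/L
Dose 6 (280 mg at t=15 h): 280·exp(−0.06301·3) = 231.771 mg/L
C(18) = 46.642 + 44.689 + 208.912 + 62.387 + 332.310 + 231.771 = 926.711 mg/L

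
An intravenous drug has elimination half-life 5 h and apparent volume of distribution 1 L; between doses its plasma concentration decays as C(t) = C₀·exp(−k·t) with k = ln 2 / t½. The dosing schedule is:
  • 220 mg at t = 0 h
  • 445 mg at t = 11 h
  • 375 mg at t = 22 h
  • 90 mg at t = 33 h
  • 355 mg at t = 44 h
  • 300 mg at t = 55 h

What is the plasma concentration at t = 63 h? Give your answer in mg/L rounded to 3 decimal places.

127.496 mg/L

k = ln 2 / 5 = 0.13863 per h
Dose 1 (220 mg at t=0 h): 220·exp(−0.13863·63) = 0.035 mg/L
Dose 2 (445 mg at t=11 h): 445·exp(−0.13863·52) = 0.329 mg/L
Dose 3 (375 mg at t=22 h): 375·exp(−0.13863·41) = 1.275 mg/L
Dose 4 (90 mg at t=33 h): 90·exp(−0.13863·30) = 1.406 mg/L
Dose 5 (355 mg at t=44 h): 355·exp(−0.13863·19) = 25.487 mg/L
Dose 6 (300 mg at t=55 h): 300·exp(−0.13863·8) = 98.963 mg/L
C(63) = 0.035 + 0.329 + 1.275 + 1.406 + 25.487 + 98.963 = 127.496 mg/L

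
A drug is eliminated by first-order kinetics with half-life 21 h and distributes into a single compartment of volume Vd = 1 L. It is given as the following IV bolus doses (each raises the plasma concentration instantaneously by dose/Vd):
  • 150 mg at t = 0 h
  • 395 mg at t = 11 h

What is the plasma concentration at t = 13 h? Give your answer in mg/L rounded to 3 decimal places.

467.432 mg/L

k = ln 2 / 21 = 0.03301 per h
Dose 1 (150 mg at t=0 h): 150·exp(−0.03301·13) = 97.665 mg/L
Dose 2 (395 mg at t=11 h): 395·exp(−0.03301·2) = 369.767 mg/L
C(13) = 97.665 + 369.767 = 467.432 mg/L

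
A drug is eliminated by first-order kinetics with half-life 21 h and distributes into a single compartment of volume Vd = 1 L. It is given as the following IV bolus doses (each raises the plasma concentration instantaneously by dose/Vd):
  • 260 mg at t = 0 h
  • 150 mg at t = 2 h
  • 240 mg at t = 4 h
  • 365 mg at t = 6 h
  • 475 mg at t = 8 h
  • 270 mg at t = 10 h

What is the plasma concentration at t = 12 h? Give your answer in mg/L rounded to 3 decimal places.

k = ln 2 / 21 = 0.03301 per h
Dose 1 (260 mg at t=0 h): 260·exp(−0.03301·12) = 174.967 mg/L
Dose 2 (150 mg at t=2 h): 150·exp(−0.03301·10) = 107.831 mg/L
Dose 3 (240 mg at t=4 h): 240·exp(−0.03301·8) = 184.303 mg/L
Dose 4 (365 mg at t=6 h): 365·exp(−0.03301·6) = 299.422 mg/L
Dose 5 (475 mg at t=8 h): 475·exp(−0.03301·4) = 416.250 mg/L
Dose 6 (270 mg at t=10 h): 270·exp(−0.03301·2) = 252.752 mg/L
C(12) = 174.967 + 107.831 + 184.303 + 299.422 + 416.250 + 252.752 = 1435.526 mg/L

1435.526 mg/L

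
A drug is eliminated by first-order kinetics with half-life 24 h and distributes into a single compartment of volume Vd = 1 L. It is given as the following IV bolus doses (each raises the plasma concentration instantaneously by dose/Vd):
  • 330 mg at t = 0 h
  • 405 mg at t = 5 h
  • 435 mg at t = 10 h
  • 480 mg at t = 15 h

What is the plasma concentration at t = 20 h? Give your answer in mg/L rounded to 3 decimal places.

1189.156 mg/L

k = ln 2 / 24 = 0.02888 per h
Dose 1 (330 mg at t=0 h): 330·exp(−0.02888·20) = 185.206 mg/L
Dose 2 (405 mg at t=5 h): 405·exp(−0.02888·15) = 262.610 mg/L
Dose 3 (435 mg at t=10 h): 435·exp(−0.02888·10) = 325.882 mg/L
Dose 4 (480 mg at t=15 h): 480·exp(−0.02888·5) = 415.458 mg/L
C(20) = 185.206 + 262.610 + 325.882 + 415.458 = 1189.156 mg/L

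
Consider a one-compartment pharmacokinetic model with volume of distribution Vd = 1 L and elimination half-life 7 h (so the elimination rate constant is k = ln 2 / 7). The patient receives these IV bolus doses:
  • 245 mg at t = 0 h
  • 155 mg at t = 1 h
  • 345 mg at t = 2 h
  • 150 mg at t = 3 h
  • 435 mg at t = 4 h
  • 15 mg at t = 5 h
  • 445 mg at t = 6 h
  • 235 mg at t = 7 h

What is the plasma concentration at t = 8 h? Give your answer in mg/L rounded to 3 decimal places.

1352.105 mg/L

k = ln 2 / 7 = 0.09902 per h
Dose 1 (245 mg at t=0 h): 245·exp(−0.09902·8) = 110.951 mg/L
Dose 2 (155 mg at t=1 h): 155·exp(−0.09902·7) = 77.500 mg/L
Dose 3 (345 mg at t=2 h): 345·exp(−0.09902·6) = 190.455 mg/L
Dose 4 (150 mg at t=3 h): 150·exp(−0.09902·5) = 91.426 mg/L
Dose 5 (435 mg at t=4 h): 435·exp(−0.09902·4) = 292.733 mg/L
Dose 6 (15 mg at t=5 h): 15·exp(−0.09902·3) = 11.145 mg/L
Dose 7 (445 mg at t=6 h): 445·exp(−0.09902·2) = 365.049 mg/L
Dose 8 (235 mg at t=7 h): 235·exp(−0.09902·1) = 212.845 mg/L
C(8) = 110.951 + 77.500 + 190.455 + 91.426 + 292.733 + 11.145 + 365.049 + 212.845 = 1352.105 mg/L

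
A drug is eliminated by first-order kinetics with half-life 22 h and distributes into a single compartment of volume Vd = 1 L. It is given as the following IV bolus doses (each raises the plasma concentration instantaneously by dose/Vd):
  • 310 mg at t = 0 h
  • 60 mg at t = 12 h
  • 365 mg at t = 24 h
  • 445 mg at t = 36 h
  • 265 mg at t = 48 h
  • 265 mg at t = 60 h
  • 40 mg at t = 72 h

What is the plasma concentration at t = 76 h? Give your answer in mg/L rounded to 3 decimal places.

k = ln 2 / 22 = 0.03151 per h
Dose 1 (310 mg at t=0 h): 310·exp(−0.03151·76) = 28.277 mg/L
Dose 2 (60 mg at t=12 h): 60·exp(−0.03151·64) = 7.988 mg/L
Dose 3 (365 mg at t=24 h): 365·exp(−0.03151·52) = 70.920 mg/L
Dose 4 (445 mg at t=36 h): 445·exp(−0.03151·40) = 126.192 mg/L
Dose 5 (265 mg at t=48 h): 265·exp(−0.03151·28) = 109.677 mg/L
Dose 6 (265 mg at t=60 h): 265·exp(−0.03151·16) = 160.072 mg/L
Dose 7 (40 mg at t=72 h): 40·exp(−0.03151·4) = 35.264 mg/L
C(76) = 28.277 + 7.988 + 70.920 + 126.192 + 109.677 + 160.072 + 35.264 = 538.390 mg/L

538.390 mg/L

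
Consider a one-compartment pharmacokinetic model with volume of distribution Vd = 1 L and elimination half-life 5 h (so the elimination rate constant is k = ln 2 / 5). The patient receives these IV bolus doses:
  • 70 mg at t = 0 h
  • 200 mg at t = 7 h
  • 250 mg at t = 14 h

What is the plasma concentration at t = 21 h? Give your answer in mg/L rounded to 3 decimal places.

127.258 mg/L

k = ln 2 / 5 = 0.13863 per h
Dose 1 (70 mg at t=0 h): 70·exp(−0.13863·21) = 3.809 mg/L
Dose 2 (200 mg at t=7 h): 200·exp(−0.13863·14) = 28.717 mg/L
Dose 3 (250 mg at t=14 h): 250·exp(−0.13863·7) = 94.732 mg/L
C(21) = 3.809 + 28.717 + 94.732 = 127.258 mg/L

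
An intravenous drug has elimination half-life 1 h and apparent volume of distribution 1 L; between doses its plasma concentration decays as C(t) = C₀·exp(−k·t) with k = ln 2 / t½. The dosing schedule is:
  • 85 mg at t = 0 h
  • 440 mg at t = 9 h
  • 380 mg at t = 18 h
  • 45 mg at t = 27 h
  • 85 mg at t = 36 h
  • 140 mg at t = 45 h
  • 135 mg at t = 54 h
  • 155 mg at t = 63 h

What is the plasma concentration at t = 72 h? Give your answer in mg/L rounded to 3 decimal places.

0.303 mg/L

k = ln 2 / 1 = 0.69315 per h
Dose 1 (85 mg at t=0 h): 85·exp(−0.69315·72) = 0.000 mg/L
Dose 2 (440 mg at t=9 h): 440·exp(−0.69315·63) = 0.000 mg/L
Dose 3 (380 mg at t=18 h): 380·exp(−0.69315·54) = 0.000 mg/L
Dose 4 (45 mg at t=27 h): 45·exp(−0.69315·45) = 0.000 mg/L
Dose 5 (85 mg at t=36 h): 85·exp(−0.69315·36) = 0.000 mg/L
Dose 6 (140 mg at t=45 h): 140·exp(−0.69315·27) = 0.000 mg/L
Dose 7 (135 mg at t=54 h): 135·exp(−0.69315·18) = 0.001 mg/L
Dose 8 (155 mg at t=63 h): 155·exp(−0.69315·9) = 0.303 mg/L
C(72) = 0.000 + 0.000 + 0.000 + 0.000 + 0.000 + 0.000 + 0.001 + 0.303 = 0.303 mg/L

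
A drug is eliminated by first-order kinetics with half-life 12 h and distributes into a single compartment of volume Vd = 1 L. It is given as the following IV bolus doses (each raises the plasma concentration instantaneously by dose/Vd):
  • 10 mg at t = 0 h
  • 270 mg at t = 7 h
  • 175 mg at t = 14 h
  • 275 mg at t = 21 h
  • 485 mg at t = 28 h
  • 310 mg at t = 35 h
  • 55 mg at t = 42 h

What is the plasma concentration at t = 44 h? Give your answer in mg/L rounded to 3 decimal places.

k = ln 2 / 12 = 0.05776 per h
Dose 1 (10 mg at t=0 h): 10·exp(−0.05776·44) = 0.787 mg/L
Dose 2 (270 mg at t=7 h): 270·exp(−0.05776·37) = 31.856 mg/L
Dose 3 (175 mg at t=14 h): 175·exp(−0.05776·30) = 30.936 mg/L
Dose 4 (275 mg at t=21 h): 275·exp(−0.05776·23) = 72.838 mg/L
Dose 5 (485 mg at t=28 h): 485·exp(−0.05776·16) = 192.472 mg/L
Dose 6 (310 mg at t=35 h): 310·exp(−0.05776·9) = 184.327 mg/L
Dose 7 (55 mg at t=42 h): 55·exp(−0.05776·2) = 48.999 mg/L
C(44) = 0.787 + 31.856 + 30.936 + 72.838 + 192.472 + 184.327 + 48.999 = 562.216 mg/L

562.216 mg/L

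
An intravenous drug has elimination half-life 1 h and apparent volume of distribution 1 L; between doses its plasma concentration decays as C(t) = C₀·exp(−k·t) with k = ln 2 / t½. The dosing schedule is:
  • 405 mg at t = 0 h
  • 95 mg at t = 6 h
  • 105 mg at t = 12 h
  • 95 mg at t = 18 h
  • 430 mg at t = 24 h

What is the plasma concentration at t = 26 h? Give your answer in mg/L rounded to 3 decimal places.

k = ln 2 / 1 = 0.69315 per h
Dose 1 (405 mg at t=0 h): 405·exp(−0.69315·26) = 0.000 mg/L
Dose 2 (95 mg at t=6 h): 95·exp(−0.69315·20) = 0.000 mg/L
Dose 3 (105 mg at t=12 h): 105·exp(−0.69315·14) = 0.006 mg/L
Dose 4 (95 mg at t=18 h): 95·exp(−0.69315·8) = 0.371 mg/L
Dose 5 (430 mg at t=24 h): 430·exp(−0.69315·2) = 107.500 mg/L
C(26) = 0.000 + 0.000 + 0.006 + 0.371 + 107.500 = 107.878 mg/L

107.878 mg/L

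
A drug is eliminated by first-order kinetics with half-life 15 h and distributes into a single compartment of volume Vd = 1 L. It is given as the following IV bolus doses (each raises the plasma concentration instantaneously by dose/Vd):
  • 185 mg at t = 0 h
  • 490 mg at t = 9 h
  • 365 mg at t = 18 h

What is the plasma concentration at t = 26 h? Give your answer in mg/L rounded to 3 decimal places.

k = ln 2 / 15 = 0.04621 per h
Dose 1 (185 mg at t=0 h): 185·exp(−0.04621·26) = 55.640 mg/L
Dose 2 (490 mg at t=9 h): 490·exp(−0.04621·17) = 223.372 mg/L
Dose 3 (365 mg at t=18 h): 365·exp(−0.04621·8) = 252.199 mg/L
C(26) = 55.640 + 223.372 + 252.199 = 531.211 mg/L

531.211 mg/L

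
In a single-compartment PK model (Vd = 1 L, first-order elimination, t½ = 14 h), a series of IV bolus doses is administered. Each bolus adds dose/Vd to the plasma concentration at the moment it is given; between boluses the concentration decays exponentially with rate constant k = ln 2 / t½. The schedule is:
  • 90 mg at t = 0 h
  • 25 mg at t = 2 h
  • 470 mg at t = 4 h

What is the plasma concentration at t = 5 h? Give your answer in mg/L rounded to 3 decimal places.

k = ln 2 / 14 = 0.04951 per h
Dose 1 (90 mg at t=0 h): 90·exp(−0.04951·5) = 70.264 mg/L
Dose 2 (25 mg at t=2 h): 25·exp(−0.04951·3) = 21.549 mg/L
Dose 3 (470 mg at t=4 h): 470·exp(−0.04951·1) = 447.297 mg/L
C(5) = 70.264 + 21.549 + 447.297 = 539.110 mg/L

539.110 mg/L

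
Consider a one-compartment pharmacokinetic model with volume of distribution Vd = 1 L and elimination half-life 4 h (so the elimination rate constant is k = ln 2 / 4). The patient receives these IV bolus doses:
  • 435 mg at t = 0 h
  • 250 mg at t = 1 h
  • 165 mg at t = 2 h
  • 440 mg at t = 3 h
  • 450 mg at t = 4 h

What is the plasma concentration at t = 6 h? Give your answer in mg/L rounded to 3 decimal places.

921.231 mg/L

k = ln 2 / 4 = 0.17329 per h
Dose 1 (435 mg at t=0 h): 435·exp(−0.17329·6) = 153.796 mg/L
Dose 2 (250 mg at t=1 h): 250·exp(−0.17329·5) = 105.112 mg/L
Dose 3 (165 mg at t=2 h): 165·exp(−0.17329·4) = 82.500 mg/L
Dose 4 (440 mg at t=3 h): 440·exp(−0.17329·3) = 261.626 mg/L
Dose 5 (450 mg at t=4 h): 450·exp(−0.17329·2) = 318.198 mg/L
C(6) = 153.796 + 105.112 + 82.500 + 261.626 + 318.198 = 921.231 mg/L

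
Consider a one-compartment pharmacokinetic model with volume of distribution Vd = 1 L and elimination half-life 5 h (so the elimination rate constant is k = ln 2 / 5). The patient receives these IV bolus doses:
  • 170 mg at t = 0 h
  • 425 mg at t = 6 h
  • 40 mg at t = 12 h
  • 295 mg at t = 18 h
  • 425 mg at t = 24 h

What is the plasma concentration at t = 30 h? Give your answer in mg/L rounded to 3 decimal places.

k = ln 2 / 5 = 0.13863 per h
Dose 1 (170 mg at t=0 h): 170·exp(−0.13863·30) = 2.656 mg/L
Dose 2 (425 mg at t=6 h): 425·exp(−0.13863·24) = 15.256 mg/L
Dose 3 (40 mg at t=12 h): 40·exp(−0.13863·18) = 3.299 mg/L
Dose 4 (295 mg at t=18 h): 295·exp(−0.13863·12) = 55.892 mg/L
Dose 5 (425 mg at t=24 h): 425·exp(−0.13863·6) = 184.992 mg/L
C(30) = 2.656 + 15.256 + 3.299 + 55.892 + 184.992 = 262.095 mg/L

262.095 mg/L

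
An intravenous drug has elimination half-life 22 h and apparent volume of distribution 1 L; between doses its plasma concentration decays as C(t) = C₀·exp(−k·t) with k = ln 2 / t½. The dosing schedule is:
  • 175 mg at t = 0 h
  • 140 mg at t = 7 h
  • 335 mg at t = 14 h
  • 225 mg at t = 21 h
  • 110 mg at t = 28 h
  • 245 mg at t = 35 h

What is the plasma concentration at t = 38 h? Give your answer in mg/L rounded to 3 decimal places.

697.711 mg/L

k = ln 2 / 22 = 0.03151 per h
Dose 1 (175 mg at t=0 h): 175·exp(−0.03151·38) = 52.854 mg/L
Dose 2 (140 mg at t=7 h): 140·exp(−0.03151·31) = 52.717 mg/L
Dose 3 (335 mg at t=14 h): 335·exp(−0.03151·24) = 157.271 mg/L
Dose 4 (225 mg at t=21 h): 225·exp(−0.03151·17) = 131.695 mg/L
Dose 5 (110 mg at t=28 h): 110·exp(−0.03151·10) = 80.271 mg/L
Dose 6 (245 mg at t=35 h): 245·exp(−0.03151·3) = 222.903 mg/L
C(38) = 52.854 + 52.717 + 157.271 + 131.695 + 80.271 + 222.903 = 697.711 mg/L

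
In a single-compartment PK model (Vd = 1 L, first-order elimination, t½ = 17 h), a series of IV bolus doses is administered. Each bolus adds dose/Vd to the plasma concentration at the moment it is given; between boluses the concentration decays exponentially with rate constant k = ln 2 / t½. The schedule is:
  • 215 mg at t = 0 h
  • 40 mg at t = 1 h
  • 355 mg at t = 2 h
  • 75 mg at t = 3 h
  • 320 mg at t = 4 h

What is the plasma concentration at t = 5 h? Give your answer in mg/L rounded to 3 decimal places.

k = ln 2 / 17 = 0.04077 per h
Dose 1 (215 mg at t=0 h): 215·exp(−0.04077·5) = 175.348 mg/L
Dose 2 (40 mg at t=1 h): 40·exp(−0.04077·4) = 33.980 mg/L
Dose 3 (355 mg at t=2 h): 355·exp(−0.04077·3) = 314.127 mg/L
Dose 4 (75 mg at t=3 h): 75·exp(−0.04077·2) = 69.127 mg/L
Dose 5 (320 mg at t=4 h): 320·exp(−0.04077·1) = 307.215 mg/L
C(5) = 175.348 + 33.980 + 314.127 + 69.127 + 307.215 = 899.797 mg/L

899.797 mg/L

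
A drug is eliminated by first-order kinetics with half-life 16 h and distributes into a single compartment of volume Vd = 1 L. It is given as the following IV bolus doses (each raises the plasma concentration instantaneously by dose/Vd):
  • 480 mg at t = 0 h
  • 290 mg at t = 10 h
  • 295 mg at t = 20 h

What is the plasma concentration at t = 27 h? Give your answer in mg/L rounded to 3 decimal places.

k = ln 2 / 16 = 0.04332 per h
Dose 1 (480 mg at t=0 h): 480·exp(−0.04332·27) = 149.023 mg/L
Dose 2 (290 mg at t=10 h): 290·exp(−0.04332·17) = 138.852 mg/L
Dose 3 (295 mg at t=20 h): 295·exp(−0.04332·7) = 217.832 mg/L
C(27) = 149.023 + 138.852 + 217.832 = 505.707 mg/L

505.707 mg/L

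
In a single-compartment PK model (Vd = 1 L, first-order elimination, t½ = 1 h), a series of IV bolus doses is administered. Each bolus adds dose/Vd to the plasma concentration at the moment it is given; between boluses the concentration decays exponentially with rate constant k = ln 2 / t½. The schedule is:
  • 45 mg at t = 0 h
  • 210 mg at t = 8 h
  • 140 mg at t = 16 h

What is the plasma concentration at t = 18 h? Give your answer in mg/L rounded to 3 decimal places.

35.205 mg/L

k = ln 2 / 1 = 0.69315 per h
Dose 1 (45 mg at t=0 h): 45·exp(−0.69315·18) = 0.000 mg/L
Dose 2 (210 mg at t=8 h): 210·exp(−0.69315·10) = 0.205 mg/L
Dose 3 (140 mg at t=16 h): 140·exp(−0.69315·2) = 35.000 mg/L
C(18) = 0.000 + 0.205 + 35.000 = 35.205 mg/L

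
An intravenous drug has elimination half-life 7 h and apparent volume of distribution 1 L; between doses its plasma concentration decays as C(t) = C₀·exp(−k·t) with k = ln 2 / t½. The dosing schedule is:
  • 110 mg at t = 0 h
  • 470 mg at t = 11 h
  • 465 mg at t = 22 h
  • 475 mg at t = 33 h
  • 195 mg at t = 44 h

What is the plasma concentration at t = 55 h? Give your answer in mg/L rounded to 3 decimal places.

k = ln 2 / 7 = 0.09902 per h
Dose 1 (110 mg at t=0 h): 110·exp(−0.09902·55) = 0.474 mg/L
Dose 2 (470 mg at t=11 h): 470·exp(−0.09902·44) = 6.024 mg/L
Dose 3 (465 mg at t=22 h): 465·exp(−0.09902·33) = 17.714 mg/L
Dose 4 (475 mg at t=33 h): 475·exp(−0.09902·22) = 53.777 mg/L
Dose 5 (195 mg at t=44 h): 195·exp(−0.09902·11) = 65.613 mg/L
C(55) = 0.474 + 6.024 + 17.714 + 53.777 + 65.613 = 143.603 mg/L

143.603 mg/L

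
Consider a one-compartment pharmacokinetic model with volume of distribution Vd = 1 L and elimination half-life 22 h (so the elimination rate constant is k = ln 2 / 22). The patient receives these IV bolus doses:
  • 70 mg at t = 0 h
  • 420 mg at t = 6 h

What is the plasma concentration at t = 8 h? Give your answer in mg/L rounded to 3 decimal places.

448.755 mg/L

k = ln 2 / 22 = 0.03151 per h
Dose 1 (70 mg at t=0 h): 70·exp(−0.03151·8) = 54.404 mg/L
Dose 2 (420 mg at t=6 h): 420·exp(−0.03151·2) = 394.351 mg/L
C(8) = 54.404 + 394.351 = 448.755 mg/L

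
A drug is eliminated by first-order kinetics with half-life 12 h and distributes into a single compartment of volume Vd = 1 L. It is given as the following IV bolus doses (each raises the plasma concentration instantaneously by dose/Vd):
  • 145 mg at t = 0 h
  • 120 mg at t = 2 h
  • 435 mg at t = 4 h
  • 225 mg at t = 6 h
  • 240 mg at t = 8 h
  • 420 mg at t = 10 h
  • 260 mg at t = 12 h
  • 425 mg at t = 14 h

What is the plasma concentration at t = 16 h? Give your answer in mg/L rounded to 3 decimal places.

k = ln 2 / 12 = 0.05776 per h
Dose 1 (145 mg at t=0 h): 145·exp(−0.05776·16) = 57.543 mg/L
Dose 2 (120 mg at t=2 h): 120·exp(−0.05776·14) = 53.454 mg/L
Dose 3 (435 mg at t=4 h): 435·exp(−0.05776·12) = 217.500 mg/L
Dose 4 (225 mg at t=6 h): 225·exp(−0.05776·10) = 126.277 mg/L
Dose 5 (240 mg at t=8 h): 240·exp(−0.05776·8) = 151.191 mg/L
Dose 6 (420 mg at t=10 h): 420·exp(−0.05776·6) = 296.985 mg/L
Dose 7 (260 mg at t=12 h): 260·exp(−0.05776·4) = 206.362 mg/L
Dose 8 (425 mg at t=14 h): 425·exp(−0.05776·2) = 378.632 mg/L
C(16) = 57.543 + 53.454 + 217.500 + 126.277 + 151.191 + 296.985 + 206.362 + 378.632 = 1487.944 mg/L

1487.944 mg/L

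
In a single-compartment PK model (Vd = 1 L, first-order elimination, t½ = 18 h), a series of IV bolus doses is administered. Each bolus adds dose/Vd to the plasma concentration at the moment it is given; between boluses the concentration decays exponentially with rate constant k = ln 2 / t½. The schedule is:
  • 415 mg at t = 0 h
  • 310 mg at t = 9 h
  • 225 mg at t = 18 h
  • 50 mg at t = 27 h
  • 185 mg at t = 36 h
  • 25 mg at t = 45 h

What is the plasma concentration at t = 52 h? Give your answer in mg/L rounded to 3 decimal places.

314.061 mg/L

k = ln 2 / 18 = 0.03851 per h
Dose 1 (415 mg at t=0 h): 415·exp(−0.03851·52) = 56.028 mg/L
Dose 2 (310 mg at t=9 h): 310·exp(−0.03851·43) = 59.188 mg/L
Dose 3 (225 mg at t=18 h): 225·exp(−0.03851·34) = 60.753 mg/L
Dose 4 (50 mg at t=27 h): 50·exp(−0.03851·25) = 19.093 mg/L
Dose 5 (185 mg at t=36 h): 185·exp(−0.03851·16) = 99.906 mg/L
Dose 6 (25 mg at t=45 h): 25·exp(−0.03851·7) = 19.093 mg/L
C(52) = 56.028 + 59.188 + 60.753 + 19.093 + 99.906 + 19.093 = 314.061 mg/L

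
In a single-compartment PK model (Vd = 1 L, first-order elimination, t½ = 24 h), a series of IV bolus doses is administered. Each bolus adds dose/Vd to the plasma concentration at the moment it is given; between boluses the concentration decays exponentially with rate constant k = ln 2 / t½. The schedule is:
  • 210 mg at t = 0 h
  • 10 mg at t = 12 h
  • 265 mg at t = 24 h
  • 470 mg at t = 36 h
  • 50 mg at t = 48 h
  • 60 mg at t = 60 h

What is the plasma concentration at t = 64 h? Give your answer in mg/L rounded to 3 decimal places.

413.083 mg/L

k = ln 2 / 24 = 0.02888 per h
Dose 1 (210 mg at t=0 h): 210·exp(−0.02888·64) = 33.073 mg/L
Dose 2 (10 mg at t=12 h): 10·exp(−0.02888·52) = 2.227 mg/L
Dose 3 (265 mg at t=24 h): 265·exp(−0.02888·40) = 83.470 mg/L
Dose 4 (470 mg at t=36 h): 470·exp(−0.02888·28) = 209.361 mg/L
Dose 5 (50 mg at t=48 h): 50·exp(−0.02888·16) = 31.498 mg/L
Dose 6 (60 mg at t=60 h): 60·exp(−0.02888·4) = 53.454 mg/L
C(64) = 33.073 + 2.227 + 83.470 + 209.361 + 31.498 + 53.454 = 413.083 mg/L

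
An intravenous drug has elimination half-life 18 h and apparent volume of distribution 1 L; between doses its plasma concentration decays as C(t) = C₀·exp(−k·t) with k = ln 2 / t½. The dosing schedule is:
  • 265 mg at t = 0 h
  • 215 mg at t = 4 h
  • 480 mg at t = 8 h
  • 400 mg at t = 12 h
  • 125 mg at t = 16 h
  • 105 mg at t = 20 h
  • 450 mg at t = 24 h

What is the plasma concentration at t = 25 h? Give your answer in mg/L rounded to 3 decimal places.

1296.851 mg/L

k = ln 2 / 18 = 0.03851 per h
Dose 1 (265 mg at t=0 h): 265·exp(−0.03851·25) = 101.193 mg/L
Dose 2 (215 mg at t=4 h): 215·exp(−0.03851·21) = 95.772 mg/L
Dose 3 (480 mg at t=8 h): 480·exp(−0.03851·17) = 249.422 mg/L
Dose 4 (400 mg at t=12 h): 400·exp(−0.03851·13) = 242.465 mg/L
Dose 5 (125 mg at t=16 h): 125·exp(−0.03851·9) = 88.388 mg/L
Dose 6 (105 mg at t=20 h): 105·exp(−0.03851·5) = 86.610 mg/L
Dose 7 (450 mg at t=24 h): 450·exp(−0.03851·1) = 433.001 mg/L
C(25) = 101.193 + 95.772 + 249.422 + 242.465 + 88.388 + 86.610 + 433.001 = 1296.851 mg/L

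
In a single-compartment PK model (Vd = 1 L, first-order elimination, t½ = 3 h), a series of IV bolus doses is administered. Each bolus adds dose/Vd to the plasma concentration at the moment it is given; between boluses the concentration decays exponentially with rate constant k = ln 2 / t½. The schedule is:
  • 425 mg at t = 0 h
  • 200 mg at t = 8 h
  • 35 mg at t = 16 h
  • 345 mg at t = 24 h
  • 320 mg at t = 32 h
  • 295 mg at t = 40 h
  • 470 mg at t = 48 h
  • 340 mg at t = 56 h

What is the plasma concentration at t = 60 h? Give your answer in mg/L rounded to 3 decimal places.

167.791 mg/L

k = ln 2 / 3 = 0.23105 per h
Dose 1 (425 mg at t=0 h): 425·exp(−0.23105·60) = 0.000 mg/L
Dose 2 (200 mg at t=8 h): 200·exp(−0.23105·52) = 0.001 mg/L
Dose 3 (35 mg at t=16 h): 35·exp(−0.23105·44) = 0.001 mg/L
Dose 4 (345 mg at t=24 h): 345·exp(−0.23105·36) = 0.084 mg/L
Dose 5 (320 mg at t=32 h): 320·exp(−0.23105·28) = 0.496 mg/L
Dose 6 (295 mg at t=40 h): 295·exp(−0.23105·20) = 2.904 mg/L
Dose 7 (470 mg at t=48 h): 470·exp(−0.23105·12) = 29.375 mg/L
Dose 8 (340 mg at t=56 h): 340·exp(−0.23105·4) = 134.929 mg/L
C(60) = 0.000 + 0.001 + 0.001 + 0.084 + 0.496 + 2.904 + 29.375 + 134.929 = 167.791 mg/L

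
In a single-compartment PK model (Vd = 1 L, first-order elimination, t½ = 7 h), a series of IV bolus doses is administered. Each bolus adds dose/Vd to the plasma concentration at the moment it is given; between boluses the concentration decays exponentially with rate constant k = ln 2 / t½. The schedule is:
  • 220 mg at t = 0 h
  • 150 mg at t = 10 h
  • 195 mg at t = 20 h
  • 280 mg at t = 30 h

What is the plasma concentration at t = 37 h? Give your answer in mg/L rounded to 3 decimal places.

k = ln 2 / 7 = 0.09902 per h
Dose 1 (220 mg at t=0 h): 220·exp(−0.09902·37) = 5.640 mg/L
Dose 2 (150 mg at t=10 h): 150·exp(−0.09902·27) = 10.351 mg/L
Dose 3 (195 mg at t=20 h): 195·exp(−0.09902·17) = 36.221 mg/L
Dose 4 (280 mg at t=30 h): 280·exp(−0.09902·7) = 140.000 mg/L
C(37) = 5.640 + 10.351 + 36.221 + 140.000 = 192.212 mg/L

192.212 mg/L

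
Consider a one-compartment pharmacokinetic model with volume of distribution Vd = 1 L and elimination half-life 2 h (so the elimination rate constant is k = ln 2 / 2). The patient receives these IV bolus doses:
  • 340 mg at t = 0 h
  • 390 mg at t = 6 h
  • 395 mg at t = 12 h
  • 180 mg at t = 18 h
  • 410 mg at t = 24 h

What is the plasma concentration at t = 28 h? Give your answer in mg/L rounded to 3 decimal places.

k = ln 2 / 2 = 0.34657 per h
Dose 1 (340 mg at t=0 h): 340·exp(−0.34657·28) = 0.021 mg/L
Dose 2 (390 mg at t=6 h): 390·exp(−0.34657·22) = 0.190 mg/L
Dose 3 (395 mg at t=12 h): 395·exp(−0.34657·16) = 1.543 mg/L
Dose 4 (180 mg at t=18 h): 180·exp(−0.34657·10) = 5.625 mg/L
Dose 5 (410 mg at t=24 h): 410·exp(−0.34657·4) = 102.500 mg/L
C(28) = 0.021 + 0.190 + 1.543 + 5.625 + 102.500 = 109.879 mg/L

109.879 mg/L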